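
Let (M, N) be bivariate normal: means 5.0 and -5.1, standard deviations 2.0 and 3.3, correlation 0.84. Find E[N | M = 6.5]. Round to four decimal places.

-3.0210

E[N | M=x] = μ_N + ρ(σ_N/σ_M)(x − μ_M) for jointly normal variables.
E[N | M=6.5] = -5.1 + (0.84)·(3.3/2.0)·(6.5 − (5.0)) = -5.1 + (1.386)·(1.5) = -3.0210.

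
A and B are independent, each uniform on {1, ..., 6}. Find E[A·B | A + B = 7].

P(A + B = 7) = 1/6.
Summing AB·P(x,y) over outcomes with A + B = 7 gives 14/9.
E[A·B | A + B = 7] = (14/9) / (1/6) = 28/3.

28/3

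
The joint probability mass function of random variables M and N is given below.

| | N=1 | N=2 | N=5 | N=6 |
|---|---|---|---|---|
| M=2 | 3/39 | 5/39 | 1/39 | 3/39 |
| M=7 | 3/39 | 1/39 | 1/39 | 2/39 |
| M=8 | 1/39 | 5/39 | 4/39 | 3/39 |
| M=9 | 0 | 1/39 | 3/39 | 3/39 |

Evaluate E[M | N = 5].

68/9

P(N = 5) = 3/13.
Σ M·P over the event = 2·(1/39) + 7·(1/39) + 8·(4/39) + 9·(3/39) = 68/39.
E[M | N = 5] = (68/39) / (3/13) = 68/9.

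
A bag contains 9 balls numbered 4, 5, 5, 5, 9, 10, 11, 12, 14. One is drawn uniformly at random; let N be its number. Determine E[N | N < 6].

P(N < 6) = 4/9.
Σ over the event: 4·1/9 + 5·1/3 = 19/9.
E[N | N < 6] = (19/9) / (4/9) = 19/4.

19/4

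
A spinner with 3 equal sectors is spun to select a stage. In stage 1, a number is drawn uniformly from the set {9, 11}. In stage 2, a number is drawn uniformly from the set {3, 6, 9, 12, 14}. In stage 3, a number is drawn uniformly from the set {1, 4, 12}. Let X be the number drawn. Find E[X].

367/45

E[X | stage 1] = (9+11)/2 = 10.
E[X | stage 2] = (3+6+9+12+14)/5 = 44/5.
E[X | stage 3] = (1+4+12)/3 = 17/3.
By the law of total expectation,
E[X] = (1/3)·(10) + (1/3)·(44/5) + (1/3)·(17/3) = 367/45.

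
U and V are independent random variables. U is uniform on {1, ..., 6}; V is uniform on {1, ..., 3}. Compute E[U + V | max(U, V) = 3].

24/5

Outcomes with max(U, V) = 3: (1,3), (2,3), (3,1), (3,2), (3,3), each with probability 1/18.
E[U + V | max(U, V) = 3] = (4 + 5 + 4 + 5 + 6) / 5 = 24/5.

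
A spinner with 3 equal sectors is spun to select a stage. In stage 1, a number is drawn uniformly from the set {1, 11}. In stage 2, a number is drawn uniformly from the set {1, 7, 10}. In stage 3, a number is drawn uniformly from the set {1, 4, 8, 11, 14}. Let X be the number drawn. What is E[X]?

98/15

E[X | stage 1] = (1+11)/2 = 6.
E[X | stage 2] = (1+7+10)/3 = 6.
E[X | stage 3] = (1+4+8+11+14)/5 = 38/5.
By the law of total expectation,
E[X] = (1/3)·(6) + (1/3)·(6) + (1/3)·(38/5) = 98/15.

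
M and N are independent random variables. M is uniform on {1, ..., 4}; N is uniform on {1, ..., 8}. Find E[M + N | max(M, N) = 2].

10/3

Outcomes with max(M, N) = 2: (1,2), (2,1), (2,2), each with probability 1/32.
E[M + N | max(M, N) = 2] = (3 + 3 + 4) / 3 = 10/3.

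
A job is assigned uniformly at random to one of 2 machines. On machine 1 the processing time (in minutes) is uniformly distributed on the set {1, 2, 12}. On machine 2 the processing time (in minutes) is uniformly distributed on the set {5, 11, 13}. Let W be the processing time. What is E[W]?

E[W | machine 1] = (1+2+12)/3 = 5.
E[W | machine 2] = (5+11+13)/3 = 29/3.
E[W] = (1/2)·(5) + (1/2)·(29/3) = 22/3.

22/3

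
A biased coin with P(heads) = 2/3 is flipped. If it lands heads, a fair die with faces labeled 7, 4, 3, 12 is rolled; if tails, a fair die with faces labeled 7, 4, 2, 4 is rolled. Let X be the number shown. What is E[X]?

23/4

E[X | heads] = (7+4+3+12)/4 = 13/2.
E[X | tails] = (7+4+2+4)/4 = 17/4.
E[X] = (2/3)·(13/2) + (1/3)·(17/4) = 23/4.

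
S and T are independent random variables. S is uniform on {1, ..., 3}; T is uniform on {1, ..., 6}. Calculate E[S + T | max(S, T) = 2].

P(max(S, T) = 2) = 1/6.
Summing (S+T)·P(x,y) over outcomes with max(S, T) = 2 gives 5/9.
E[S + T | max(S, T) = 2] = (5/9) / (1/6) = 10/3.

10/3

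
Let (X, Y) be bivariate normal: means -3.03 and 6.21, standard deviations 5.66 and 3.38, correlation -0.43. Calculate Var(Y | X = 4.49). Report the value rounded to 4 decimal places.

Var(Y | X=x) = (1 − ρ²)·σ_Y².
Var(Y | X=4.49) = (3.38)²·(1 − (-0.43)²) = 11.4244·0.8151 = 9.3120.

9.3120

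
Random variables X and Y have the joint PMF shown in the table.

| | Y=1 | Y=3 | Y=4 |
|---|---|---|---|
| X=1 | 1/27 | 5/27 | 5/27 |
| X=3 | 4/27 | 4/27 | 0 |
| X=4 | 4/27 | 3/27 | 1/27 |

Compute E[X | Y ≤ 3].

P(Y ≤ 3) = 7/9.
Σ X·P over the event = 1·(1/27) + 1·(5/27) + 3·(4/27) + 3·(4/27) + 4·(4/27) + 4·(3/27) = 58/27.
E[X | Y ≤ 3] = (58/27) / (7/9) = 58/21.

58/21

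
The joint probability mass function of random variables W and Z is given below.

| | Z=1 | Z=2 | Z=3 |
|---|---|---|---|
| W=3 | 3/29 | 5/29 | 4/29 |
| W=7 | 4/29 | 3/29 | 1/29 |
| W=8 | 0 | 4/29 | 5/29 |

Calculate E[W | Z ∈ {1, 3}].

96/17

P(Z ∈ {1, 3}) = 17/29.
Σ W·P over the event = 3·(3/29) + 3·(4/29) + 7·(4/29) + 7·(1/29) + 8·(5/29) = 96/29.
E[W | Z ∈ {1, 3}] = (96/29) / (17/29) = 96/17.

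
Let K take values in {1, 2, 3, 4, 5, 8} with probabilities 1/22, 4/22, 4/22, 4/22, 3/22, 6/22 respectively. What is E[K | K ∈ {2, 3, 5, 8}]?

83/17

P(K ∈ {2, 3, 5, 8}) = 17/22.
Σ over the event: 2·2/11 + 3·2/11 + 5·3/22 + 8·3/11 = 83/22.
E[K | K ∈ {2, 3, 5, 8}] = (83/22) / (17/22) = 83/17.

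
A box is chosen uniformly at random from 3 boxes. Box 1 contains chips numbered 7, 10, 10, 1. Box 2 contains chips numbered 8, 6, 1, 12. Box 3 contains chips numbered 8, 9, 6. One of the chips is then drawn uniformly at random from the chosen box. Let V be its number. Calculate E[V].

E[V | box 1] = (7+10+10+1)/4 = 7.
E[V | box 2] = (8+6+1+12)/4 = 27/4.
E[V | box 3] = (8+9+6)/3 = 23/3.
By the law of total expectation,
E[V] = (1/3)·(7) + (1/3)·(27/4) + (1/3)·(23/3) = 257/36.

257/36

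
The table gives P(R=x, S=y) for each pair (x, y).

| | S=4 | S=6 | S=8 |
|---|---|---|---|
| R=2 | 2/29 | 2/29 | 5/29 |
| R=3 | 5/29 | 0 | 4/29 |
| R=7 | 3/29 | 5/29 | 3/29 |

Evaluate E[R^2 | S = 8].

P(S = 8) = 12/29.
Σ R^2·P over the event = 4·(5/29) + 9·(4/29) + 49·(3/29) = 7.
E[R^2 | S = 8] = (7) / (12/29) = 203/12.

203/12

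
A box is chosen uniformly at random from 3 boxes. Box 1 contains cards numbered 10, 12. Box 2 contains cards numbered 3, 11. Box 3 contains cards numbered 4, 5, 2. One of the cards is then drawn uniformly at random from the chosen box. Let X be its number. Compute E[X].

E[X | box 1] = (10+12)/2 = 11.
E[X | box 2] = (3+11)/2 = 7.
E[X | box 3] = (4+5+2)/3 = 11/3.
E[X] = (1/3)·(11) + (1/3)·(7) + (1/3)·(11/3) = 65/9.

65/9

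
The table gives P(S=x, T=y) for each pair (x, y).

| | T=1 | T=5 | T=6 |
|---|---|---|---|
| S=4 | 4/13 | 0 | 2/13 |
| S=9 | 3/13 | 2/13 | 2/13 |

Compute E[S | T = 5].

9

P(T = 5) = 2/13.
Σ S·P over the event = 9·(2/13) = 18/13.
E[S | T = 5] = (18/13) / (2/13) = 9.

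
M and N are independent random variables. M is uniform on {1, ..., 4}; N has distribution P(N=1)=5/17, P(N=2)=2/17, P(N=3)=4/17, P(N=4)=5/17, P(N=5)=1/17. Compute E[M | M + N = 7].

33/10

P(M + N = 7) = 5/34.
Summing M·P(x,y) over outcomes with M + N = 7 gives 33/68.
E[M | M + N = 7] = (33/68) / (5/34) = 33/10.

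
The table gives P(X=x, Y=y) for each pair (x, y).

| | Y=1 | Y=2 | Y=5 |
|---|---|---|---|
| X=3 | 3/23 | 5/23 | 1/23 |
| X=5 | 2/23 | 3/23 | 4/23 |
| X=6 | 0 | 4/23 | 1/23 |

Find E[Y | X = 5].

28/9

P(X = 5) = 9/23.
Σ Y·P over the event = 1·(2/23) + 2·(3/23) + 5·(4/23) = 28/23.
E[Y | X = 5] = (28/23) / (9/23) = 28/9.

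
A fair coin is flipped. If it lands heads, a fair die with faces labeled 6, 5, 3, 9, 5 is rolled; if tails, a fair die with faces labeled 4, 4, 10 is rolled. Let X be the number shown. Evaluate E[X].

29/5

E[X | heads] = (6+5+3+9+5)/5 = 28/5.
E[X | tails] = (4+4+10)/3 = 6.
By the law of total expectation,
E[X] = (1/2)·(28/5) + (1/2)·(6) = 29/5.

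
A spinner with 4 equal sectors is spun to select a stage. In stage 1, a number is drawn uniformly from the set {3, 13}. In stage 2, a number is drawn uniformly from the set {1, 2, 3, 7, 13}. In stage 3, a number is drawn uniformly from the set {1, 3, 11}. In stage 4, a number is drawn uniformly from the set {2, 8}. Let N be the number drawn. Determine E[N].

E[N | stage 1] = (3+13)/2 = 8.
E[N | stage 2] = (1+2+3+7+13)/5 = 26/5.
E[N | stage 3] = (1+3+11)/3 = 5.
E[N | stage 4] = (2+8)/2 = 5.
E[N] = (1/4)·(8) + (1/4)·(26/5) + (1/4)·(5) + (1/4)·(5) = 29/5.

29/5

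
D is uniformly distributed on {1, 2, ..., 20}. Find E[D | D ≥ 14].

17

Given D ≥ 14, D is equally likely to be any of {14, 15, 16, 17, 18, 19, 20}.
E[D | D ≥ 14] = (14 + 15 + 16 + 17 + 18 + 19 + 20) / 7 = 17.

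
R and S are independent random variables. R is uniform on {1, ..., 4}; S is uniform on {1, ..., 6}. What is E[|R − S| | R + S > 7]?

Outcomes with R + S > 7: (2,6), (3,5), (3,6), (4,4), (4,5), (4,6), each with probability 1/24.
E[|R − S| | R + S > 7] = (4 + 2 + 3 + 0 + 1 + 2) / 6 = 2.

2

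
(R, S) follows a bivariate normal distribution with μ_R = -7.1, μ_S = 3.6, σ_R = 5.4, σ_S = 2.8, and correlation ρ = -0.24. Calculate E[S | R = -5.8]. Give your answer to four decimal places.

E[S | R=x] = μ_S + ρ(σ_S/σ_R)(x − μ_R) for jointly normal variables.
E[S | R=-5.8] = 3.6 + (-0.24)·(2.8/5.4)·(-5.8 − (-7.1)) = 3.6 + (-0.12444)·(1.3) = 3.4382.

3.4382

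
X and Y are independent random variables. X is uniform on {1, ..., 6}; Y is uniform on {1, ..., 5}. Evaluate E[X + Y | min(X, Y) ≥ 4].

Outcomes with min(X, Y) ≥ 4: (4,4), (4,5), (5,4), (5,5), (6,4), (6,5), each with probability 1/30.
E[X + Y | min(X, Y) ≥ 4] = (8 + 9 + 9 + 10 + 10 + 11) / 6 = 19/2.

19/2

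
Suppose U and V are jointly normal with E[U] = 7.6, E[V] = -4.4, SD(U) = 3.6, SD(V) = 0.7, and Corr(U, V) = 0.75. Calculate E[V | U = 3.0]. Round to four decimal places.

E[V | U=x] = μ_V + ρ(σ_V/σ_U)(x − μ_U) for jointly normal variables.
E[V | U=3.0] = -4.4 + (0.75)·(0.7/3.6)·(3.0 − (7.6)) = -4.4 + (0.14583)·(-4.6) = -5.0708.

-5.0708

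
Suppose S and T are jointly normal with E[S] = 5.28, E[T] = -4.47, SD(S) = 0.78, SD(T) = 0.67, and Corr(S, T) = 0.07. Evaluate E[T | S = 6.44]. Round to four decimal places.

E[T | S=x] = μ_T + ρ(σ_T/σ_S)(x − μ_S) for jointly normal variables.
E[T | S=6.44] = -4.47 + (0.07)·(0.67/0.78)·(6.44 − (5.28)) = -4.47 + (0.060128)·(1.16) = -4.4003.

-4.4003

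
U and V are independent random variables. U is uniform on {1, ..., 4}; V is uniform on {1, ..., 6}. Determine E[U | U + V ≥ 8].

10/3

Outcomes with U + V ≥ 8: (2,6), (3,5), (3,6), (4,4), (4,5), (4,6), each with probability 1/24.
E[U | U + V ≥ 8] = (2 + 3 + 3 + 4 + 4 + 4) / 6 = 10/3.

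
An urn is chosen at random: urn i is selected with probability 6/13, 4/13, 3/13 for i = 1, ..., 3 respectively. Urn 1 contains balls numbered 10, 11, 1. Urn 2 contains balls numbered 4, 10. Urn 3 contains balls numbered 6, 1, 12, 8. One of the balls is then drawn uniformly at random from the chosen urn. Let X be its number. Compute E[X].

E[X | urn 1] = (10+11+1)/3 = 22/3.
E[X | urn 2] = (4+10)/2 = 7.
E[X | urn 3] = (6+1+12+8)/4 = 27/4.
E[X] = (6/13)·(22/3) + (4/13)·(7) + (3/13)·(27/4) = 369/52.

369/52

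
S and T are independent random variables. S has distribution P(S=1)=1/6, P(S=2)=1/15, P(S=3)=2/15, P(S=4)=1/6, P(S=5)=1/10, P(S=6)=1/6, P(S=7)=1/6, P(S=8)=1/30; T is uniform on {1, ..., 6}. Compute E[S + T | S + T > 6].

P(S + T > 6) = 61/90.
Summing (S+T)·P(x,y) over outcomes with S + T > 6 gives 227/36.
E[S + T | S + T > 6] = (227/36) / (61/90) = 1135/122.

1135/122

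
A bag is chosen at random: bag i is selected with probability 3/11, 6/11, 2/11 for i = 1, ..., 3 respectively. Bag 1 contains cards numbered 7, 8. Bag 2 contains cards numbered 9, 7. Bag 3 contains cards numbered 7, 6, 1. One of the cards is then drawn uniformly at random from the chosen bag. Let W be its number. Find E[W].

E[W | bag 1] = (7+8)/2 = 15/2.
E[W | bag 2] = (9+7)/2 = 8.
E[W | bag 3] = (7+6+1)/3 = 14/3.
E[W] = (3/11)·(15/2) + (6/11)·(8) + (2/11)·(14/3) = 479/66.

479/66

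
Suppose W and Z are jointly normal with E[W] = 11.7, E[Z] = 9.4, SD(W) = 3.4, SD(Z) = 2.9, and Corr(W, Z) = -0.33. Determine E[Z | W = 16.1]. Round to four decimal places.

8.1615

E[Z | W=x] = μ_Z + ρ(σ_Z/σ_W)(x − μ_W) for jointly normal variables.
E[Z | W=16.1] = 9.4 + (-0.33)·(2.9/3.4)·(16.1 − (11.7)) = 9.4 + (-0.28147)·(4.4) = 8.1615.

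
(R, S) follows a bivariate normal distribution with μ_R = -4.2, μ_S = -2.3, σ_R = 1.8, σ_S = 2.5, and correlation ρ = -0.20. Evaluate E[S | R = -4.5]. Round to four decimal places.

The regression of S on R has slope ρ·σ_S/σ_R and passes through (μ_R, μ_S).
E[S | R=-4.5] = -2.3 + (-0.20)·(2.5/1.8)·(-4.5 − (-4.2)) = -2.3 + (-0.27778)·(-0.3) = -2.2167.

-2.2167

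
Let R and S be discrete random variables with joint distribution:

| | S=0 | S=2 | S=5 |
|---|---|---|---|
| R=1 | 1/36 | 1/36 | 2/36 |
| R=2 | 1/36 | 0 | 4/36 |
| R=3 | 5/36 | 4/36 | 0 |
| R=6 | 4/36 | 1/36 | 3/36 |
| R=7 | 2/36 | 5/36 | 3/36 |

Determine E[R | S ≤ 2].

55/12

P(S ≤ 2) = 2/3.
Summing R·P(R=x,S=y) over the conditioning event gives 55/18.
E[R | S ≤ 2] = (55/18) / (2/3) = 55/12.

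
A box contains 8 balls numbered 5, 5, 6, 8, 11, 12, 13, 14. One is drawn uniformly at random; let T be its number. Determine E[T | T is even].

P(T is even) = 1/2.
Σ over the event: 6·1/8 + 8·1/8 + 12·1/8 + 14·1/8 = 5.
E[T | T is even] = (5) / (1/2) = 10.

10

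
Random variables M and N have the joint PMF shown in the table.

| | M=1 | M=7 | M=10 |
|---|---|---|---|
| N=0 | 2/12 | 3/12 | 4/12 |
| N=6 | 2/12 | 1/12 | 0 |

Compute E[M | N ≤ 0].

P(N ≤ 0) = 3/4.
Σ M·P over the event = 1·(2/12) + 7·(3/12) + 10·(4/12) = 21/4.
E[M | N ≤ 0] = (21/4) / (3/4) = 7.

7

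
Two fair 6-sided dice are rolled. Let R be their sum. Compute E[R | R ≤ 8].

P(R ≤ 8) = 13/18.
Σ over the event: 2·1/36 + 3·1/18 + 4·1/12 + 5·1/9 + 6·5/36 + 7·1/6 + 8·5/36 = 38/9.
E[R | R ≤ 8] = (38/9) / (13/18) = 76/13.

76/13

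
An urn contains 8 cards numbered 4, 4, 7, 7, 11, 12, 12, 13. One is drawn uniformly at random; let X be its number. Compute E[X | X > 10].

12

P(X > 10) = 1/2.
Σ over the event: 11·1/8 + 12·1/4 + 13·1/8 = 6.
E[X | X > 10] = (6) / (1/2) = 12.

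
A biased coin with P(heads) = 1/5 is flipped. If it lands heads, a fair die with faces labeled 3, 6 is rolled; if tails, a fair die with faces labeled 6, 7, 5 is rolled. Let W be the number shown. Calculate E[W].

E[W | heads] = (3+6)/2 = 9/2.
E[W | tails] = (6+7+5)/3 = 6.
By the law of total expectation,
E[W] = (1/5)·(9/2) + (4/5)·(6) = 57/10.

57/10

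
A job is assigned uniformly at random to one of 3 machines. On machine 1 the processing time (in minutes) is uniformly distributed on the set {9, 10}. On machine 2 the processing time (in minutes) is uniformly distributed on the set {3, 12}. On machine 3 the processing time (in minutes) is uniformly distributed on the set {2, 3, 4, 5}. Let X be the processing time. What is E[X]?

E[X | machine 1] = (9+10)/2 = 19/2.
E[X | machine 2] = (3+12)/2 = 15/2.
E[X | machine 3] = (2+3+4+5)/4 = 7/2.
E[X] = (1/3)·(19/2) + (1/3)·(15/2) + (1/3)·(7/2) = 41/6.

41/6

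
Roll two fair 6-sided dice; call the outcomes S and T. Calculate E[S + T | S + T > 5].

106/13

P(S + T > 5) = 13/18.
Summing (S+T)·P(x,y) over outcomes with S + T > 5 gives 53/9.
E[S + T | S + T > 5] = (53/9) / (13/18) = 106/13.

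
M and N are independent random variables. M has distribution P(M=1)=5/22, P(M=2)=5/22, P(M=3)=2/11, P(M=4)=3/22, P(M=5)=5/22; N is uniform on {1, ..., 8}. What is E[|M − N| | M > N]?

P(M > N) = 21/88.
Summing |M−N|·P(x,y) over outcomes with M > N gives 85/176.
E[|M − N| | M > N] = (85/176) / (21/88) = 85/42.

85/42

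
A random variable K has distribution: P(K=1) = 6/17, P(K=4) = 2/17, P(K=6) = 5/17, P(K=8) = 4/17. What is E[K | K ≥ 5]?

P(K ≥ 5) = 9/17.
Σ over the event: 6·5/17 + 8·4/17 = 62/17.
E[K | K ≥ 5] = (62/17) / (9/17) = 62/9.

62/9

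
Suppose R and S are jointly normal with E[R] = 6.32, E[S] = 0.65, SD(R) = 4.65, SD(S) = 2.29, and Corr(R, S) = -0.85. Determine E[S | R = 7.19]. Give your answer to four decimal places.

0.2858

For a bivariate normal, E[S | R=x] = μ_S + ρ·(σ_S/σ_R)·(x − μ_R).
E[S | R=7.19] = 0.65 + (-0.85)·(2.29/4.65)·(7.19 − (6.32)) = 0.65 + (-0.4186)·(0.87) = 0.2858.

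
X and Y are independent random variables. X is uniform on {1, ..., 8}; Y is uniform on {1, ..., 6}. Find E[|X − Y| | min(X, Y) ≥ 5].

5/4

Outcomes with min(X, Y) ≥ 5: (5,5), (5,6), (6,5), (6,6), (7,5), (7,6), (8,5), (8,6), each with probability 1/48.
E[|X − Y| | min(X, Y) ≥ 5] = (0 + 1 + 1 + 0 + 2 + 1 + 3 + 2) / 8 = 5/4.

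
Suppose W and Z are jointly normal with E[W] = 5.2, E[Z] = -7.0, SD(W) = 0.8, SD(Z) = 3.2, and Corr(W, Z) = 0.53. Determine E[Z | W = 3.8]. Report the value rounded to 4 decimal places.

-9.9680

E[Z | W=x] = μ_Z + ρ(σ_Z/σ_W)(x − μ_W) for jointly normal variables.
E[Z | W=3.8] = -7.0 + (0.53)·(3.2/0.8)·(3.8 − (5.2)) = -7.0 + (2.12)·(-1.4) = -9.9680.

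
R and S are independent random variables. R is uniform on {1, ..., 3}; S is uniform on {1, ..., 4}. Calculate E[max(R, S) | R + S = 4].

8/3

Outcomes with R + S = 4: (1,3), (2,2), (3,1), each with probability 1/12.
E[max(R, S) | R + S = 4] = (3 + 2 + 3) / 3 = 8/3.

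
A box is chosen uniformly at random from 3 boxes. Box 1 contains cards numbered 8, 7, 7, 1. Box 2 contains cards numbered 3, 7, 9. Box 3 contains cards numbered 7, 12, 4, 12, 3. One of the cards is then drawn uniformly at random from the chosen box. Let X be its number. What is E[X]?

E[X | box 1] = (8+7+7+1)/4 = 23/4.
E[X | box 2] = (3+7+9)/3 = 19/3.
E[X | box 3] = (7+12+4+12+3)/5 = 38/5.
By the law of total expectation,
E[X] = (1/3)·(23/4) + (1/3)·(19/3) + (1/3)·(38/5) = 1181/180.

1181/180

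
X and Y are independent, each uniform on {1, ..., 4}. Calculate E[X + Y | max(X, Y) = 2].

Outcomes with max(X, Y) = 2: (1,2), (2,1), (2,2), each with probability 1/16.
E[X + Y | max(X, Y) = 2] = (3 + 3 + 4) / 3 = 10/3.

10/3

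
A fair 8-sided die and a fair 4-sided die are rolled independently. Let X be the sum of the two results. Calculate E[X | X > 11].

P(X > 11) = 1/32.
Σ over the event: 12·1/32 = 3/8.
E[X | X > 11] = (3/8) / (1/32) = 12.

12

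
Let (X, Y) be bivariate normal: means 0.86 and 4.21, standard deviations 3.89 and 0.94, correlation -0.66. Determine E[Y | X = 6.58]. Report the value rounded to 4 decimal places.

3.2977

The regression of Y on X has slope ρ·σ_Y/σ_X and passes through (μ_X, μ_Y).
E[Y | X=6.58] = 4.21 + (-0.66)·(0.94/3.89)·(6.58 − (0.86)) = 4.21 + (-0.15949)·(5.72) = 3.2977.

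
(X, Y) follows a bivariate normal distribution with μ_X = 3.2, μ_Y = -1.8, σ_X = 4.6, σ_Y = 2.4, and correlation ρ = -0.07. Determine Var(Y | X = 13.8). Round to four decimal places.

5.7318

Var(Y | X=x) = (1 − ρ²)·σ_Y².
Var(Y | X=13.8) = (2.4)²·(1 − (-0.07)²) = 5.76·0.9951 = 5.7318.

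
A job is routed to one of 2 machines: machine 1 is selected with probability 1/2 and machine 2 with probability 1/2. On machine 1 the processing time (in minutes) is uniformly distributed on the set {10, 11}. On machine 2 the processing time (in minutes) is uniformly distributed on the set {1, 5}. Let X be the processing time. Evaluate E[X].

27/4

E[X | machine 1] = (10+11)/2 = 21/2.
E[X | machine 2] = (1+5)/2 = 3.
By the law of total expectation,
E[X] = (1/2)·(21/2) + (1/2)·(3) = 27/4.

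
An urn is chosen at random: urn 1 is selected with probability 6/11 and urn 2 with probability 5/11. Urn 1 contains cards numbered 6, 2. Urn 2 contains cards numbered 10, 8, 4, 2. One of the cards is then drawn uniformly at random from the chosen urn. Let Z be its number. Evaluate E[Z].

54/11

E[Z | urn 1] = (6+2)/2 = 4.
E[Z | urn 2] = (10+8+4+2)/4 = 6.
E[Z] = (6/11)·(4) + (5/11)·(6) = 54/11.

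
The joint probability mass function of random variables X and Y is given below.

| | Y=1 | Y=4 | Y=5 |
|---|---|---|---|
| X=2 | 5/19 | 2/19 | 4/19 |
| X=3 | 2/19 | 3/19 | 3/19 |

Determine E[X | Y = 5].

P(Y = 5) = 7/19.
Summing X·P(X=x,Y=y) over the conditioning event gives 17/19.
E[X | Y = 5] = (17/19) / (7/19) = 17/7.

17/7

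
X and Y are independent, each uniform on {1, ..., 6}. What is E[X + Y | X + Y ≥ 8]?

28/3

P(X + Y ≥ 8) = 5/12.
Summing (X+Y)·P(x,y) over outcomes with X + Y ≥ 8 gives 35/9.
E[X + Y | X + Y ≥ 8] = (35/9) / (5/12) = 28/3.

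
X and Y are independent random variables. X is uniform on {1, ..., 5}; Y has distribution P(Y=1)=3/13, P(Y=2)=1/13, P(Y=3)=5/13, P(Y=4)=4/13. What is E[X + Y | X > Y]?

P(X > Y) = 29/65.
Summing (X+Y)·P(x,y) over outcomes with X > Y gives 183/65.
E[X + Y | X > Y] = (183/65) / (29/65) = 183/29.

183/29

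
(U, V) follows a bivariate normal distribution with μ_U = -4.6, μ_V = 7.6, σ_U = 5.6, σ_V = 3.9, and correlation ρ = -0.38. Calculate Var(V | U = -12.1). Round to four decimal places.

13.0137

Var(V | U=x) = (1 − ρ²)·σ_V².
Var(V | U=-12.1) = (3.9)²·(1 − (-0.38)²) = 15.21·0.8556 = 13.0137.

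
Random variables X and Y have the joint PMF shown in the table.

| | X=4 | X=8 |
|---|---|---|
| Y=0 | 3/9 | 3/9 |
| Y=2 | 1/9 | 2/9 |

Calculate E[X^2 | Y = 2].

48

P(Y = 2) = 1/3.
Σ X^2·P over the event = 16·(1/9) + 64·(2/9) = 16.
E[X^2 | Y = 2] = (16) / (1/3) = 48.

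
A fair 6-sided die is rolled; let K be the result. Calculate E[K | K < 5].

Given K < 5, K is equally likely to be any of {1, 2, 3, 4}.
E[K | K < 5] = (1 + 2 + 3 + 4) / 4 = 5/2.

5/2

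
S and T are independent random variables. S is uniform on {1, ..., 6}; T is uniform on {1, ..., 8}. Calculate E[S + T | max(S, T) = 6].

P(max(S, T) = 6) = 11/48.
Summing (S+T)·P(x,y) over outcomes with max(S, T) = 6 gives 17/8.
E[S + T | max(S, T) = 6] = (17/8) / (11/48) = 102/11.

102/11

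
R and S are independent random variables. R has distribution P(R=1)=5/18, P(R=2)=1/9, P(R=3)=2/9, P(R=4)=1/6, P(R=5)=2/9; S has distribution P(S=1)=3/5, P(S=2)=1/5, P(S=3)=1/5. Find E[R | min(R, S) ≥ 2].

48/13

P(min(R, S) ≥ 2) = 13/45.
Summing R·P(x,y) over outcomes with min(R, S) ≥ 2 gives 16/15.
E[R | min(R, S) ≥ 2] = (16/15) / (13/45) = 48/13.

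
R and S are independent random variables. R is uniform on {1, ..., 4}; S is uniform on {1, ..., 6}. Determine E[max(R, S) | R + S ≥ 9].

17/3

Outcomes with R + S ≥ 9: (3,6), (4,5), (4,6), each with probability 1/24.
E[max(R, S) | R + S ≥ 9] = (6 + 5 + 6) / 3 = 17/3.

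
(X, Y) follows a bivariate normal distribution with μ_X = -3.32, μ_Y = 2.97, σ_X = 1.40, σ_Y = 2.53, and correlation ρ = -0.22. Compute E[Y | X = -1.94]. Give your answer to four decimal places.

E[Y | X=x] = μ_Y + ρ(σ_Y/σ_X)(x − μ_X) for jointly normal variables.
E[Y | X=-1.94] = 2.97 + (-0.22)·(2.53/1.40)·(-1.94 − (-3.32)) = 2.97 + (-0.39757)·(1.38) = 2.4214.

2.4214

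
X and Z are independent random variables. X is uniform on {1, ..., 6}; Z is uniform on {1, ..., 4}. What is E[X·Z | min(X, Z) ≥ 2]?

P(min(X, Z) ≥ 2) = 5/8.
Summing XZ·P(x,y) over outcomes with min(X, Z) ≥ 2 gives 15/2.
E[X·Z | min(X, Z) ≥ 2] = (15/2) / (5/8) = 12.

12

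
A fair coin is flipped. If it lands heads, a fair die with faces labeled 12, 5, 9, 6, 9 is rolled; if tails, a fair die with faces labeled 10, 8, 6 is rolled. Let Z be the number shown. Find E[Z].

E[Z | heads] = (12+5+9+6+9)/5 = 41/5.
E[Z | tails] = (10+8+6)/3 = 8.
By the law of total expectation,
E[Z] = (1/2)·(41/5) + (1/2)·(8) = 81/10.

81/10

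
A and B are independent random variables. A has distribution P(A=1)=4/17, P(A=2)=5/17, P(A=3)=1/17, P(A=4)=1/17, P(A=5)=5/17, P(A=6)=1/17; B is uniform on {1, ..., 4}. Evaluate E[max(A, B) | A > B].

P(A > B) = 1/2.
Summing max(A,B)·P(x,y) over outcomes with A > B gives 38/17.
E[max(A, B) | A > B] = (38/17) / (1/2) = 76/17.

76/17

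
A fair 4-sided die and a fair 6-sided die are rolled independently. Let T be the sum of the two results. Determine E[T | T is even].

P(T is even) = 1/2.
Σ over the event: 2·1/24 + 4·1/8 + 6·1/6 + 8·1/8 + 10·1/24 = 3.
E[T | T is even] = (3) / (1/2) = 6.

6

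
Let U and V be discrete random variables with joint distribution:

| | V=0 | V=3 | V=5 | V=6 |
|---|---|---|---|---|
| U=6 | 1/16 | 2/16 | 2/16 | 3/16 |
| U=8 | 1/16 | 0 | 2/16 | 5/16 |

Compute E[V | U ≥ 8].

P(U ≥ 8) = 1/2.
Σ V·P over the event = 0·(1/16) + 5·(2/16) + 6·(5/16) = 5/2.
E[V | U ≥ 8] = (5/2) / (1/2) = 5.

5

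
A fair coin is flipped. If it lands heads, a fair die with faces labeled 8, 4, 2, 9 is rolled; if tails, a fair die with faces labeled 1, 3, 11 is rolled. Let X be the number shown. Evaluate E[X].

43/8

E[X | heads] = (8+4+2+9)/4 = 23/4.
E[X | tails] = (1+3+11)/3 = 5.
E[X] = (1/2)·(23/4) + (1/2)·(5) = 43/8.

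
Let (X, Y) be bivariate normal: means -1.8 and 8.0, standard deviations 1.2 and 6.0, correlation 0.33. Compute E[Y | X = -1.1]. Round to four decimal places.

9.1550

The regression of Y on X has slope ρ·σ_Y/σ_X and passes through (μ_X, μ_Y).
E[Y | X=-1.1] = 8.0 + (0.33)·(6.0/1.2)·(-1.1 − (-1.8)) = 8.0 + (1.65)·(0.7) = 9.1550.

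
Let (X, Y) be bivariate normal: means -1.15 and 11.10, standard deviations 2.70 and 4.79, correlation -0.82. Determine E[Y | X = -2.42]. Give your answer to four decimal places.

For a bivariate normal, E[Y | X=x] = μ_Y + ρ·(σ_Y/σ_X)·(x − μ_X).
E[Y | X=-2.42] = 11.10 + (-0.82)·(4.79/2.70)·(-2.42 − (-1.15)) = 11.10 + (-1.4547)·(-1.27) = 12.9475.

12.9475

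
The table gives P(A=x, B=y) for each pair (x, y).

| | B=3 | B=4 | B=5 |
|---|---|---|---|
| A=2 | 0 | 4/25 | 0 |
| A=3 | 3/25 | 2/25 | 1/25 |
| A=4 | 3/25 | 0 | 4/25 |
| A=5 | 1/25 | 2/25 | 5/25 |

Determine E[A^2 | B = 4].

P(B = 4) = 8/25.
Σ A^2·P over the event = 4·(4/25) + 9·(2/25) + 25·(2/25) = 84/25.
E[A^2 | B = 4] = (84/25) / (8/25) = 21/2.

21/2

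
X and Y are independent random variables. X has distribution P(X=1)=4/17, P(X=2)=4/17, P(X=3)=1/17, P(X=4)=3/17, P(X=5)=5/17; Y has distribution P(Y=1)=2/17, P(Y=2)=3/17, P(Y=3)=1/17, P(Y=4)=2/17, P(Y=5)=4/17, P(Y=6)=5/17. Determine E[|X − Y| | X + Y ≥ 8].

95/61

P(X + Y ≥ 8) = 122/289.
Summing |X−Y|·P(x,y) over outcomes with X + Y ≥ 8 gives 190/289.
E[|X − Y| | X + Y ≥ 8] = (190/289) / (122/289) = 95/61.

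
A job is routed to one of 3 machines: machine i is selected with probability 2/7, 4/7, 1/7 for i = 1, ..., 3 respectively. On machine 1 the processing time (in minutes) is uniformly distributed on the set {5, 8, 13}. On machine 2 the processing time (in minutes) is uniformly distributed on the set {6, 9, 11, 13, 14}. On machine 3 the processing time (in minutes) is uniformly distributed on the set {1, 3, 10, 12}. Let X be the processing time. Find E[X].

E[X | machine 1] = (5+8+13)/3 = 26/3.
E[X | machine 2] = (6+9+11+13+14)/5 = 53/5.
E[X | machine 3] = (1+3+10+12)/4 = 13/2.
By the law of total expectation,
E[X] = (2/7)·(26/3) + (4/7)·(53/5) + (1/7)·(13/2) = 1987/210.

1987/210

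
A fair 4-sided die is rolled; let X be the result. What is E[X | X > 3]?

Given X > 3, X is equally likely to be any of {4}.
E[X | X > 3] = (4) / 1 = 4.

4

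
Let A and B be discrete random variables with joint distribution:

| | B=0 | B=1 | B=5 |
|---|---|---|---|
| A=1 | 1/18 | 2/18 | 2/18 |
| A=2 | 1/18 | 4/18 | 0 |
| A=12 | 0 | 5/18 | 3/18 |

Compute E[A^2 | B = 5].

P(B = 5) = 5/18.
Σ A^2·P over the event = 1·(2/18) + 144·(3/18) = 217/9.
E[A^2 | B = 5] = (217/9) / (5/18) = 434/5.

434/5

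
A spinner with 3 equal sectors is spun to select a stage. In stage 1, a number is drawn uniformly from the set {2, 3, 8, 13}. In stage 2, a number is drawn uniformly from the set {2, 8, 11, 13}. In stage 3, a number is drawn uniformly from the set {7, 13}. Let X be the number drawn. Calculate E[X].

25/3

E[X | stage 1] = (2+3+8+13)/4 = 13/2.
E[X | stage 2] = (2+8+11+13)/4 = 17/2.
E[X | stage 3] = (7+13)/2 = 10.
By the law of total expectation,
E[X] = (1/3)·(13/2) + (1/3)·(17/2) + (1/3)·(10) = 25/3.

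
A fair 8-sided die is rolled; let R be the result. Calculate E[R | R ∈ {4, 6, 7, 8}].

P(R ∈ {4, 6, 7, 8}) = 1/2.
Σ over the event: 4·1/8 + 6·1/8 + 7·1/8 + 8·1/8 = 25/8.
E[R | R ∈ {4, 6, 7, 8}] = (25/8) / (1/2) = 25/4.

25/4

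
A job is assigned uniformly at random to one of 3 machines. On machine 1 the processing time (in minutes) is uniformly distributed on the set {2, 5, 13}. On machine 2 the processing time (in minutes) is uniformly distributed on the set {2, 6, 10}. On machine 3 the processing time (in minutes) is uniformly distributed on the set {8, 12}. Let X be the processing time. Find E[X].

E[X | machine 1] = (2+5+13)/3 = 20/3.
E[X | machine 2] = (2+6+10)/3 = 6.
E[X | machine 3] = (8+12)/2 = 10.
E[X] = (1/3)·(20/3) + (1/3)·(6) + (1/3)·(10) = 68/9.

68/9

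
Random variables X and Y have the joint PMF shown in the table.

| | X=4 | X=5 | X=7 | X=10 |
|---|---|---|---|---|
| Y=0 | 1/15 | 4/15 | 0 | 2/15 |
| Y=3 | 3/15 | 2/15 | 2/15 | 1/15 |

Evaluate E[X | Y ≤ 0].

P(Y ≤ 0) = 7/15.
Summing X·P(X=x,Y=y) over the conditioning event gives 44/15.
E[X | Y ≤ 0] = (44/15) / (7/15) = 44/7.

44/7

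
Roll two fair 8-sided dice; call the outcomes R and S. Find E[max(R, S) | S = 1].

9/2

P(S = 1) = 1/8.
Summing max(R,S)·P(x,y) over outcomes with S = 1 gives 9/16.
E[max(R, S) | S = 1] = (9/16) / (1/8) = 9/2.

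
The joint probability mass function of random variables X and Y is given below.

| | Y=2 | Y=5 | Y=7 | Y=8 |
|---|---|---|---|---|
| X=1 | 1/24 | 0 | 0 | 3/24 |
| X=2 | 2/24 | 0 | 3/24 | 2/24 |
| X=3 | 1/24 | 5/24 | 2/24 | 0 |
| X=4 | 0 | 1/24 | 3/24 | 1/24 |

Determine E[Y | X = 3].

41/8

P(X = 3) = 1/3.
Σ Y·P over the event = 2·(1/24) + 5·(5/24) + 7·(2/24) = 41/24.
E[Y | X = 3] = (41/24) / (1/3) = 41/8.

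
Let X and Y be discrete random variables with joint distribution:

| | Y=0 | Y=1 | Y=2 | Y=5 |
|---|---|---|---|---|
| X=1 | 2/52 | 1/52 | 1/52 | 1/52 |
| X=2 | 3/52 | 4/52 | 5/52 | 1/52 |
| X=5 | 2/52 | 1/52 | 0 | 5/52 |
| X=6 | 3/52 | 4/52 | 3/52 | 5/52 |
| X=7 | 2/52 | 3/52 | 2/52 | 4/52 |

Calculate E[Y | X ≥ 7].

27/11

P(X ≥ 7) = 11/52.
Σ Y·P over the event = 0·(2/52) + 1·(3/52) + 2·(2/52) + 5·(4/52) = 27/52.
E[Y | X ≥ 7] = (27/52) / (11/52) = 27/11.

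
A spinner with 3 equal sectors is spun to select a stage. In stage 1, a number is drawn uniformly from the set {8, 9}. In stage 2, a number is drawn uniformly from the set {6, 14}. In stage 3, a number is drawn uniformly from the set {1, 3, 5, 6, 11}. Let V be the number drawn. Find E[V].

E[V | stage 1] = (8+9)/2 = 17/2.
E[V | stage 2] = (6+14)/2 = 10.
E[V | stage 3] = (1+3+5+6+11)/5 = 26/5.
E[V] = (1/3)·(17/2) + (1/3)·(10) + (1/3)·(26/5) = 79/10.

79/10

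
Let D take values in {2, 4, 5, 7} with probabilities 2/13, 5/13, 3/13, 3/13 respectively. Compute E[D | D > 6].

7

P(D > 6) = 3/13.
Σ over the event: 7·3/13 = 21/13.
E[D | D > 6] = (21/13) / (3/13) = 7.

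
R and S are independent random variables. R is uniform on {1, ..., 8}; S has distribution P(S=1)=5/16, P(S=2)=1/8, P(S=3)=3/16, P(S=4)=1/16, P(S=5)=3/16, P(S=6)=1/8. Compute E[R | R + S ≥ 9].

45/7

P(R + S ≥ 9) = 49/128.
Summing R·P(x,y) over outcomes with R + S ≥ 9 gives 315/128.
E[R | R + S ≥ 9] = (315/128) / (49/128) = 45/7.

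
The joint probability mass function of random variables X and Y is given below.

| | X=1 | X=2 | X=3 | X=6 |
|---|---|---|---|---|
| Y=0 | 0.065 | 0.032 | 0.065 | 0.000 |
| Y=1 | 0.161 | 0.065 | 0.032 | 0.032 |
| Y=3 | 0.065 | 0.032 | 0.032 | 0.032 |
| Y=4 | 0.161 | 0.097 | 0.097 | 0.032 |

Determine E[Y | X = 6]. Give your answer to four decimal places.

2.6667

P(X = 6) = 0.096.
Σ Y·P over the event = 1·(0.032) + 3·(0.032) + 4·(0.032) = 0.256.
E[Y | X = 6] = (0.256) / (0.096) = 2.6667.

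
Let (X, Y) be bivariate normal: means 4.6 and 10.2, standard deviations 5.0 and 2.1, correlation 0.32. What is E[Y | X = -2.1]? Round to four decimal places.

E[Y | X=x] = μ_Y + ρ(σ_Y/σ_X)(x − μ_X) for jointly normal variables.
E[Y | X=-2.1] = 10.2 + (0.32)·(2.1/5.0)·(-2.1 − (4.6)) = 10.2 + (0.1344)·(-6.7) = 9.2995.

9.2995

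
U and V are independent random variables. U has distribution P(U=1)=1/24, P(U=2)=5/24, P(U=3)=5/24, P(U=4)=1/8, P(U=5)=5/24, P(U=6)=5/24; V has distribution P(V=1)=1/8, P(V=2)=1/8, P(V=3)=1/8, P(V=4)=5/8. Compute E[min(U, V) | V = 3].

65/24

P(V = 3) = 1/8.
Summing min(U,V)·P(x,y) over outcomes with V = 3 gives 65/192.
E[min(U, V) | V = 3] = (65/192) / (1/8) = 65/24.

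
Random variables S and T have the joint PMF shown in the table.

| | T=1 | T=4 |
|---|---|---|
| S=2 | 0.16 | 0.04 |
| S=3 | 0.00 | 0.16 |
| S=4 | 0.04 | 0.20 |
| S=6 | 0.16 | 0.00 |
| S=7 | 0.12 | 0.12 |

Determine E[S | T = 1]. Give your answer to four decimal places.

4.7500

P(T = 1) = 0.48.
Summing S·P(S=x,T=y) over the conditioning event gives 2.28.
E[S | T = 1] = (2.28) / (0.48) = 4.7500.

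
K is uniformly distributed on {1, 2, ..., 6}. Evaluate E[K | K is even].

Given K is even, K is equally likely to be any of {2, 4, 6}.
E[K | K is even] = (2 + 4 + 6) / 3 = 4.

4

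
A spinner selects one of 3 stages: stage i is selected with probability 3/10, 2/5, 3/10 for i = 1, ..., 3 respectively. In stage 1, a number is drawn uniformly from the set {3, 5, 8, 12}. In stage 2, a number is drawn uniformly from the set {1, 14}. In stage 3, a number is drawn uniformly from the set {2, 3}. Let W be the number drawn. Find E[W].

117/20

E[W | stage 1] = (3+5+8+12)/4 = 7.
E[W | stage 2] = (1+14)/2 = 15/2.
E[W | stage 3] = (2+3)/2 = 5/2.
E[W] = (3/10)·(7) + (2/5)·(15/2) + (3/10)·(5/2) = 117/20.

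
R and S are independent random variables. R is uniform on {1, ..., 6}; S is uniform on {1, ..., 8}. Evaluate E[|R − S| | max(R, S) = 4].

12/7

Outcomes with max(R, S) = 4: (1,4), (2,4), (3,4), (4,1), (4,2), (4,3), (4,4), each with probability 1/48.
E[|R − S| | max(R, S) = 4] = (3 + 2 + 1 + 3 + 2 + 1 + 0) / 7 = 12/7.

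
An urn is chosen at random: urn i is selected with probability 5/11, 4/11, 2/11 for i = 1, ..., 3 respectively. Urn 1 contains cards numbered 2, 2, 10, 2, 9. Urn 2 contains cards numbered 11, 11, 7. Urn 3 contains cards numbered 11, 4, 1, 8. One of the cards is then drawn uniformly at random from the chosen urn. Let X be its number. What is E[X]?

E[X | urn 1] = (2+2+10+2+9)/5 = 5.
E[X | urn 2] = (11+11+7)/3 = 29/3.
E[X | urn 3] = (11+4+1+8)/4 = 6.
E[X] = (5/11)·(5) + (4/11)·(29/3) + (2/11)·(6) = 227/33.

227/33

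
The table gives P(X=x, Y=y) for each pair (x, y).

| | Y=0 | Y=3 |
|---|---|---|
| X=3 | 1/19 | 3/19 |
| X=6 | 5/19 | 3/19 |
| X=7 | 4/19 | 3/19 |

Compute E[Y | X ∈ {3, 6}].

P(X ∈ {3, 6}) = 12/19.
Σ Y·P over the event = 0·(1/19) + 3·(3/19) + 0·(5/19) + 3·(3/19) = 18/19.
E[Y | X ∈ {3, 6}] = (18/19) / (12/19) = 3/2.

3/2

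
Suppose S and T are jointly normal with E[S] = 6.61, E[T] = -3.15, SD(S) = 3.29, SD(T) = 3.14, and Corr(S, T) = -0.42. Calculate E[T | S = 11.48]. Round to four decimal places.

-5.1021

For a bivariate normal, E[T | S=x] = μ_T + ρ·(σ_T/σ_S)·(x − μ_S).
E[T | S=11.48] = -3.15 + (-0.42)·(3.14/3.29)·(11.48 − (6.61)) = -3.15 + (-0.40085)·(4.87) = -5.1021.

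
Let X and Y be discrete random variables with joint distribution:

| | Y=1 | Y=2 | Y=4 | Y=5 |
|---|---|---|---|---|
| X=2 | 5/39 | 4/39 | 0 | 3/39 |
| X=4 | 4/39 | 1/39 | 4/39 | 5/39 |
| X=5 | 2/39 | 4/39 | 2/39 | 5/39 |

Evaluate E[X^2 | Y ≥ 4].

331/19

P(Y ≥ 4) = 19/39.
Σ X^2·P over the event = 4·(3/39) + 16·(4/39) + 16·(5/39) + 25·(2/39) + 25·(5/39) = 331/39.
E[X^2 | Y ≥ 4] = (331/39) / (19/39) = 331/19.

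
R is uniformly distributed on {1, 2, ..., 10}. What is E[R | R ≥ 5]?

15/2

Given R ≥ 5, R is equally likely to be any of {5, 6, 7, 8, 9, 10}.
E[R | R ≥ 5] = (5 + 6 + 7 + 8 + 9 + 10) / 6 = 15/2.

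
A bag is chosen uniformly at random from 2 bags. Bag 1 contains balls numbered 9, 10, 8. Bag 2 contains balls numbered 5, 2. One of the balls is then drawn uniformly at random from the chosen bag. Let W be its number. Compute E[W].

E[W | bag 1] = (9+10+8)/3 = 9.
E[W | bag 2] = (5+2)/2 = 7/2.
E[W] = (1/2)·(9) + (1/2)·(7/2) = 25/4.

25/4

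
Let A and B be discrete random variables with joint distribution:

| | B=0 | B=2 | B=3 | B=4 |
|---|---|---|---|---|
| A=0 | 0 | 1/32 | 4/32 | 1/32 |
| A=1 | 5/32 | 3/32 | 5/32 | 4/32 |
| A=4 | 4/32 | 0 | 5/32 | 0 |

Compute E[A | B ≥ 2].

32/23

P(B ≥ 2) = 23/32.
Σ A·P over the event = 0·(1/32) + 0·(4/32) + 0·(1/32) + 1·(3/32) + 1·(5/32) + 1·(4/32) + 4·(5/32) = 1.
E[A | B ≥ 2] = (1) / (23/32) = 32/23.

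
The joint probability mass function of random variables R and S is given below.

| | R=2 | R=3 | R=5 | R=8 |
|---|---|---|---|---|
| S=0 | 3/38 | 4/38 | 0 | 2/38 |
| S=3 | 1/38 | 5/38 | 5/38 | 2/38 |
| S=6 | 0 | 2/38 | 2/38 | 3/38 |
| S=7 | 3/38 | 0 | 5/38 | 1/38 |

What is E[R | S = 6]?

P(S = 6) = 7/38.
Σ R·P over the event = 3·(2/38) + 5·(2/38) + 8·(3/38) = 20/19.
E[R | S = 6] = (20/19) / (7/38) = 40/7.

40/7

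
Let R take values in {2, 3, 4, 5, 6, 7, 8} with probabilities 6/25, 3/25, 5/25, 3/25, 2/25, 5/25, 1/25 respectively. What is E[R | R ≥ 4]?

P(R ≥ 4) = 16/25.
Σ over the event: 4·1/5 + 5·3/25 + 6·2/25 + 7·1/5 + 8·1/25 = 18/5.
E[R | R ≥ 4] = (18/5) / (16/25) = 45/8.

45/8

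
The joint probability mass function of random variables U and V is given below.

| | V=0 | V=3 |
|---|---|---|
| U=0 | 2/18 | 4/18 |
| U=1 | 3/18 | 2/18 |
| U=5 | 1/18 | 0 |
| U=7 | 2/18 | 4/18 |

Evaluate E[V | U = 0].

P(U = 0) = 1/3.
Σ V·P over the event = 0·(2/18) + 3·(4/18) = 2/3.
E[V | U = 0] = (2/3) / (1/3) = 2.

2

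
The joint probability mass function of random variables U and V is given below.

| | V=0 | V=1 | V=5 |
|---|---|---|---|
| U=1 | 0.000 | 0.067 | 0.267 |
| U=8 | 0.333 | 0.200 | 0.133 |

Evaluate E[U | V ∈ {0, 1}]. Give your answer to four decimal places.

7.2183

P(V ∈ {0, 1}) = 0.600.
Σ U·P over the event = 1·(0.067) + 8·(0.333) + 8·(0.200) = 4.331.
E[U | V ∈ {0, 1}] = (4.331) / (0.600) = 7.2183.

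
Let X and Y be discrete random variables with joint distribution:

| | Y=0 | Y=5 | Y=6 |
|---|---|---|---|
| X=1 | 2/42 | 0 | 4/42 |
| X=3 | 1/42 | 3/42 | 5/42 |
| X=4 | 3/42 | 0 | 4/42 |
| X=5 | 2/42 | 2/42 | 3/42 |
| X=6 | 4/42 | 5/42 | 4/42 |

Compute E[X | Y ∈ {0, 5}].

P(Y ∈ {0, 5}) = 11/21.
Σ X·P over the event = 1·(2/42) + 3·(1/42) + 3·(3/42) + 4·(3/42) + 5·(2/42) + 5·(2/42) + 6·(4/42) + 6·(5/42) = 50/21.
E[X | Y ∈ {0, 5}] = (50/21) / (11/21) = 50/11.

50/11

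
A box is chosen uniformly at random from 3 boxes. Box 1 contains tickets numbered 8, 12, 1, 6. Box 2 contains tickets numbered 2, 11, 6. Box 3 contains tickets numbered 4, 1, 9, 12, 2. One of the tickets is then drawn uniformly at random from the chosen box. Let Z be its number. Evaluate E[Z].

1121/180

E[Z | box 1] = (8+12+1+6)/4 = 27/4.
E[Z | box 2] = (2+11+6)/3 = 19/3.
E[Z | box 3] = (4+1+9+12+2)/5 = 28/5.
E[Z] = (1/3)·(27/4) + (1/3)·(19/3) + (1/3)·(28/5) = 1121/180.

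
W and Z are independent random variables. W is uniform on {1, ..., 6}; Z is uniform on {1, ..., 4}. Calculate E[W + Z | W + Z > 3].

136/21

P(W + Z > 3) = 7/8.
Summing (W+Z)·P(x,y) over outcomes with W + Z > 3 gives 17/3.
E[W + Z | W + Z > 3] = (17/3) / (7/8) = 136/21.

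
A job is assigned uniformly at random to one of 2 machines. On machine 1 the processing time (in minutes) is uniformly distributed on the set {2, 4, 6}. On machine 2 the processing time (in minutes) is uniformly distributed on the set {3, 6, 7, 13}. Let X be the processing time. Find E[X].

E[X | machine 1] = (2+4+6)/3 = 4.
E[X | machine 2] = (3+6+7+13)/4 = 29/4.
E[X] = (1/2)·(4) + (1/2)·(29/4) = 45/8.

45/8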